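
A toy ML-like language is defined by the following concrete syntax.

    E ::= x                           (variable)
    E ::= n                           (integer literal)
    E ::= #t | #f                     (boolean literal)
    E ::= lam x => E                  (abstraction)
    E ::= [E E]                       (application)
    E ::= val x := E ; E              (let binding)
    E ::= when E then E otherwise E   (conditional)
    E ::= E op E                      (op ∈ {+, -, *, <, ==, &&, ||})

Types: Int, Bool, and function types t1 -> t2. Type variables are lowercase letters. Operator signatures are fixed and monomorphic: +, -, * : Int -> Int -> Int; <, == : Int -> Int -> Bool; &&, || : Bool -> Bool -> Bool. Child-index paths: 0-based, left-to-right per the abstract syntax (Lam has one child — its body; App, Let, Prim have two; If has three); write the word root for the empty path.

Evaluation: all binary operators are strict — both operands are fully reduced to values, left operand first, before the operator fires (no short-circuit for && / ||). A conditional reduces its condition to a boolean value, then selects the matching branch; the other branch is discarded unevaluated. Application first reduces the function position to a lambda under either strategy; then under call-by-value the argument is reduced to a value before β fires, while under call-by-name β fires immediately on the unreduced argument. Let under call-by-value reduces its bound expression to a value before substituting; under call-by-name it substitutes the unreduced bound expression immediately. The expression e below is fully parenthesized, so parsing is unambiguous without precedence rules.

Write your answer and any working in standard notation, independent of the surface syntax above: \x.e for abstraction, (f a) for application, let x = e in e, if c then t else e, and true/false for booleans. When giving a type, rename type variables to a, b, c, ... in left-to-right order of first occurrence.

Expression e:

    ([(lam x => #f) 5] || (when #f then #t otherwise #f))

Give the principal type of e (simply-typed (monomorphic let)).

Answer: Bool

Working:
\x._ : a -> Bool
  unify a -> Bool ~ Int -> b
  unify a ~ Int
  unify Bool ~ b
_ _ : Bool
  unify Bool ~ Bool
  unify Bool ~ Bool
  unify Bool ~ Bool
  unify Bool ~ Bool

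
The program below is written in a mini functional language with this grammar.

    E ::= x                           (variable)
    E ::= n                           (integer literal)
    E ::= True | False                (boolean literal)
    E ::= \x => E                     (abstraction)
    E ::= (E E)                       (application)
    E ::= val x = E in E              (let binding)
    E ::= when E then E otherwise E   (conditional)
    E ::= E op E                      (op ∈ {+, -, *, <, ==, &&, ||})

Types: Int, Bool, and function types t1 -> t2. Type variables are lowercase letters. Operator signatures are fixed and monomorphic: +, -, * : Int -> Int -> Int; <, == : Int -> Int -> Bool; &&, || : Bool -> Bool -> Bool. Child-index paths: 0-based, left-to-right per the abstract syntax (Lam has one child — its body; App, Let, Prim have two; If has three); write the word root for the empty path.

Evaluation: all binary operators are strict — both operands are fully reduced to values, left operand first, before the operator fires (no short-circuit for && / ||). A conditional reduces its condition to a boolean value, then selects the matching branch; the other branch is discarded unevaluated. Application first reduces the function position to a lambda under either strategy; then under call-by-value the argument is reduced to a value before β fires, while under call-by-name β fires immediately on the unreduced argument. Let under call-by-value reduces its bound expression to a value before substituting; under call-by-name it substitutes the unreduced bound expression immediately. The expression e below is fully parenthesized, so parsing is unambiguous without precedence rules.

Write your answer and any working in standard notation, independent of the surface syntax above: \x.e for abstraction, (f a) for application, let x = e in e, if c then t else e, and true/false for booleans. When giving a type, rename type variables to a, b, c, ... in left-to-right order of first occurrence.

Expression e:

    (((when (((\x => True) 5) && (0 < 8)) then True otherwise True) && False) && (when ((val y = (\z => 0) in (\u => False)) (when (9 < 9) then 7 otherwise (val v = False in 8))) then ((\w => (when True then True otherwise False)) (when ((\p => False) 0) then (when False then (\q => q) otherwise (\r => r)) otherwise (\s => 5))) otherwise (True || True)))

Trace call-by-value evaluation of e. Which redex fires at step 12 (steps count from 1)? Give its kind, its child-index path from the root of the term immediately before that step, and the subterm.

Derivation:
step 0: (((if (((\x.true) 5) && (0 < 8)) then true else true) && false) && (if ((let y = (\z.0) in (\u.false)) (if (9 < 9) then 7 else (let v = false in 8))) then ((\w.(if true then true else false)) (if ((\p.false) 0) then (if false then (\q.q) else (\r.r)) else (\s.5))) else (true || true)))
step 1: [beta@0.0.0.0] (((if (true && (0 < 8)) then true else true) && false) && (if ((let y = (\z.0) in (\u.false)) (if (9 < 9) then 7 else (let v = false in 8))) then ((\w.(if true then true else false)) (if ((\p.false) 0) then (if false then (\q.q) else (\r.r)) else (\s.5))) else (true || true)))
step 2: [delta@0.0.0.1] (((if (true && true) then true else true) && false) && (if ((let y = (\z.0) in (\u.false)) (if (9 < 9) then 7 else (let v = false in 8))) then ((\w.(if true then true else false)) (if ((\p.false) 0) then (if false then (\q.q) else (\r.r)) else (\s.5))) else (true || true)))
step 3: [delta@0.0.0] (((if true then true else true) && false) && (if ((let y = (\z.0) in (\u.false)) (if (9 < 9) then 7 else (let v = false in 8))) then ((\w.(if true then true else false)) (if ((\p.false) 0) then (if false then (\q.q) else (\r.r)) else (\s.5))) else (true || true)))
step 4: [if@0.0] ((true && false) && (if ((let y = (\z.0) in (\u.false)) (if (9 < 9) then 7 else (let v = false in 8))) then ((\w.(if true then true else false)) (if ((\p.false) 0) then (if false then (\q.q) else (\r.r)) else (\s.5))) else (true || true)))
step 5: [delta@0] (false && (if ((let y = (\z.0) in (\u.false)) (if (9 < 9) then 7 else (let v = false in 8))) then ((\w.(if true then true else false)) (if ((\p.false) 0) then (if false then (\q.q) else (\r.r)) else (\s.5))) else (true || true)))
step 6: [let@1.0.0] (false && (if ((\u.false) (if (9 < 9) then 7 else (let v = false in 8))) then ((\w.(if true then true else false)) (if ((\p.false) 0) then (if false then (\q.q) else (\r.r)) else (\s.5))) else (true || true)))
step 7: [delta@1.0.1.0] (false && (if ((\u.false) (if false then 7 else (let v = false in 8))) then ((\w.(if true then true else false)) (if ((\p.false) 0) then (if false then (\q.q) else (\r.r)) else (\s.5))) else (true || true)))
step 8: [if@1.0.1] (false && (if ((\u.false) (let v = false in 8)) then ((\w.(if true then true else false)) (if ((\p.false) 0) then (if false then (\q.q) else (\r.r)) else (\s.5))) else (true || true)))
step 9: [let@1.0.1] (false && (if ((\u.false) 8) then ((\w.(if true then true else false)) (if ((\p.false) 0) then (if false then (\q.q) else (\r.r)) else (\s.5))) else (true || true)))
step 10: [beta@1.0] (false && (if false then ((\w.(if true then true else false)) (if ((\p.false) 0) then (if false then (\q.q) else (\r.r)) else (\s.5))) else (true || true)))
step 11: [if@1] (false && (true || true))
step 12: [delta@1] (false && true)

Answer: delta at 1 : (true || true)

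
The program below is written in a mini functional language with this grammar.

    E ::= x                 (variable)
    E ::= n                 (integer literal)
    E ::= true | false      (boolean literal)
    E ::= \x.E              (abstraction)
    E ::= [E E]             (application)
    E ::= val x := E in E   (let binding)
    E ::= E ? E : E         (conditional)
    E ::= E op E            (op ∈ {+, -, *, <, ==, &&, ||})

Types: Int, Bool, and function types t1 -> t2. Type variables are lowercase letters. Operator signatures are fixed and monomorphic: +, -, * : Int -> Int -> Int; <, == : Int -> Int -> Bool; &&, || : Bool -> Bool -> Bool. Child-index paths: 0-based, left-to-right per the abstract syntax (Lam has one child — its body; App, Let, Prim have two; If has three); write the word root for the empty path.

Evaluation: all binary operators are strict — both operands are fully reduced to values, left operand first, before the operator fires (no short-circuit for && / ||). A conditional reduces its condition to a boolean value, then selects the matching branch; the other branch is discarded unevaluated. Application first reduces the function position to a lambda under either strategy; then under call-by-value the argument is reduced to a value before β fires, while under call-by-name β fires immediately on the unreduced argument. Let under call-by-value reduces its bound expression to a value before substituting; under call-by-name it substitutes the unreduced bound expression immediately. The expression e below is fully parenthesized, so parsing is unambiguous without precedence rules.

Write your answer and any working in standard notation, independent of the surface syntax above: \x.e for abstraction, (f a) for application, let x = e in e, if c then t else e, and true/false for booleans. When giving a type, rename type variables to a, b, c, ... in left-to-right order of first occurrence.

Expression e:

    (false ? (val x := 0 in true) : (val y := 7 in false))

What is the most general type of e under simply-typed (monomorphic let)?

Answer: Bool

Working:
  unify Bool ~ Bool
let x : Int
let y : Int
  unify Bool ~ Bool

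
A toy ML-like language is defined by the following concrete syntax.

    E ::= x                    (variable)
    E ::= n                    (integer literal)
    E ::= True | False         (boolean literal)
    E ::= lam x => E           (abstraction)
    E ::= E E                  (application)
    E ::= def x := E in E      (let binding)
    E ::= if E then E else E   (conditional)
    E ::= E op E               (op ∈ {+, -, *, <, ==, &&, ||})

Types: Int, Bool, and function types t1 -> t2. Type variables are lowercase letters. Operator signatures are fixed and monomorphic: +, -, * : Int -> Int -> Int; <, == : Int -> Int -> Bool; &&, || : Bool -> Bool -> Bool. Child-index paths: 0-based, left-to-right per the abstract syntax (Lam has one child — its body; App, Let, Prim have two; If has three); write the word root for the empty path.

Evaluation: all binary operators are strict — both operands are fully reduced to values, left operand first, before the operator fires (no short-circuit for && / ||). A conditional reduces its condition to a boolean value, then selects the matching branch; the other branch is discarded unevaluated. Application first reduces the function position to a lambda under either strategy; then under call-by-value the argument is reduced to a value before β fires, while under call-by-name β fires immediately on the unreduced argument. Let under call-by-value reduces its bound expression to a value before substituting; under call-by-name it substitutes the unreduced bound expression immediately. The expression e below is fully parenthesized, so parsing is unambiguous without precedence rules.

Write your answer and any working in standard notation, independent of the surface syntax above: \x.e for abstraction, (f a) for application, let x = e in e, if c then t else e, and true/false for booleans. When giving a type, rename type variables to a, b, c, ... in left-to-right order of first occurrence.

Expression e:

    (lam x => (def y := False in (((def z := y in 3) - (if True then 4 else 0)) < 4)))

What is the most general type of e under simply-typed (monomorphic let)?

Answer: a -> Bool

Working:
let y : Bool
y : Bool
let z : Bool
  unify Int ~ Int
  unify Bool ~ Bool
  unify Int ~ Int
  unify Int ~ Int
  unify Int ~ Int
  unify Int ~ Int
\x._ : a -> Bool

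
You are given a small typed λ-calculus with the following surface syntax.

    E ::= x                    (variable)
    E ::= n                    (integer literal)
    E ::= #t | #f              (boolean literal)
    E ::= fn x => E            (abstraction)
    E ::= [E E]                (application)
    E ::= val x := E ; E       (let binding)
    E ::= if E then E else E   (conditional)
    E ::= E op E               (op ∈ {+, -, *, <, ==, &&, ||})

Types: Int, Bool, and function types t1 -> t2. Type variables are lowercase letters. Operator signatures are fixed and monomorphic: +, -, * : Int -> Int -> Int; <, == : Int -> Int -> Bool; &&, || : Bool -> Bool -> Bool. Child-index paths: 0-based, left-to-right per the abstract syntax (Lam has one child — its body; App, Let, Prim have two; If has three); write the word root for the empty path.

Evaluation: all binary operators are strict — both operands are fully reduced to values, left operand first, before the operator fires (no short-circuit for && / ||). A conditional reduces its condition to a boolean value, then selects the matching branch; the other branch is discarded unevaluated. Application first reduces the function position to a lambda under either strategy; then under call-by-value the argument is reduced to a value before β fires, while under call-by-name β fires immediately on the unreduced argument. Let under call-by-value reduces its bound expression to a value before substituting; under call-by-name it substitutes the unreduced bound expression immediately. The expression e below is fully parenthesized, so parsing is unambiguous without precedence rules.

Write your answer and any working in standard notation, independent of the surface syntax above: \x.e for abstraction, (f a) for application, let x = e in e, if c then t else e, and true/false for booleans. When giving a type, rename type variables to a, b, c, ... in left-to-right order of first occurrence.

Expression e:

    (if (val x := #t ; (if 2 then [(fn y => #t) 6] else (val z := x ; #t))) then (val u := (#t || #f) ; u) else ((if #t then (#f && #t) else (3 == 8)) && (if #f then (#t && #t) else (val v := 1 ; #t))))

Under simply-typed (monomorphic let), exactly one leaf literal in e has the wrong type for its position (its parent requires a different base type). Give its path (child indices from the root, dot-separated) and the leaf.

Working:
let x : Bool
  unify Int ~ Bool
  FAIL: mismatch Int ~ Bool

Answer: 0.1.0 : 2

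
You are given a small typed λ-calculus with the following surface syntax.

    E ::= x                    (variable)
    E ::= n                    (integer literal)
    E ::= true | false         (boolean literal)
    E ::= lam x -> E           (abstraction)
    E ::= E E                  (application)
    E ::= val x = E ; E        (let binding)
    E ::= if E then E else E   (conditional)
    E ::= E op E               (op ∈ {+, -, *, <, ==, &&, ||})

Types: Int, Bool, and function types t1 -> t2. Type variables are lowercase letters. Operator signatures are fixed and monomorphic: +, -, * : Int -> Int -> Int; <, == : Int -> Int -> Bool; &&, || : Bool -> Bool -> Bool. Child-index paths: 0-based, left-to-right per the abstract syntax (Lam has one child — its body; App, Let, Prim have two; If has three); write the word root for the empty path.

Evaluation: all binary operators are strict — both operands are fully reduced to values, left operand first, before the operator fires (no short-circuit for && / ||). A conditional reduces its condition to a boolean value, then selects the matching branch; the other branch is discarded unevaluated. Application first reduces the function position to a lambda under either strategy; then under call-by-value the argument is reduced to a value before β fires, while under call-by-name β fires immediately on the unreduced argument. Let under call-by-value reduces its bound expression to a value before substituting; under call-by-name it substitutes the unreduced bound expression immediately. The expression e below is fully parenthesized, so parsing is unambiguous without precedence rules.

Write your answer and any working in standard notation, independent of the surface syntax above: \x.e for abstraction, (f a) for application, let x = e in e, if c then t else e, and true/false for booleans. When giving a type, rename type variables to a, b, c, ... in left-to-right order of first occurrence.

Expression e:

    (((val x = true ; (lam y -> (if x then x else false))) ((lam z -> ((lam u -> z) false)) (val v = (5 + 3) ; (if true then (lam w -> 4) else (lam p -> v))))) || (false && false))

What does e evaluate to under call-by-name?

Answer: true

Trace:
step 0: (((let x = true in (\y.(if x then x else false))) ((\z.((\u.z) false)) (let v = (5 + 3) in (if true then (\w.4) else (\p.v))))) || (false && false))
step 1: [let@0.0] (((\y.(if true then true else false)) ((\z.((\u.z) false)) (let v = (5 + 3) in (if true then (\w.4) else (\p.v))))) || (false && false))
step 2: [beta@0] ((if true then true else false) || (false && false))
step 3: [if@0] (true || (false && false))
step 4: [delta@1] (true || false)
step 5: [delta@root] true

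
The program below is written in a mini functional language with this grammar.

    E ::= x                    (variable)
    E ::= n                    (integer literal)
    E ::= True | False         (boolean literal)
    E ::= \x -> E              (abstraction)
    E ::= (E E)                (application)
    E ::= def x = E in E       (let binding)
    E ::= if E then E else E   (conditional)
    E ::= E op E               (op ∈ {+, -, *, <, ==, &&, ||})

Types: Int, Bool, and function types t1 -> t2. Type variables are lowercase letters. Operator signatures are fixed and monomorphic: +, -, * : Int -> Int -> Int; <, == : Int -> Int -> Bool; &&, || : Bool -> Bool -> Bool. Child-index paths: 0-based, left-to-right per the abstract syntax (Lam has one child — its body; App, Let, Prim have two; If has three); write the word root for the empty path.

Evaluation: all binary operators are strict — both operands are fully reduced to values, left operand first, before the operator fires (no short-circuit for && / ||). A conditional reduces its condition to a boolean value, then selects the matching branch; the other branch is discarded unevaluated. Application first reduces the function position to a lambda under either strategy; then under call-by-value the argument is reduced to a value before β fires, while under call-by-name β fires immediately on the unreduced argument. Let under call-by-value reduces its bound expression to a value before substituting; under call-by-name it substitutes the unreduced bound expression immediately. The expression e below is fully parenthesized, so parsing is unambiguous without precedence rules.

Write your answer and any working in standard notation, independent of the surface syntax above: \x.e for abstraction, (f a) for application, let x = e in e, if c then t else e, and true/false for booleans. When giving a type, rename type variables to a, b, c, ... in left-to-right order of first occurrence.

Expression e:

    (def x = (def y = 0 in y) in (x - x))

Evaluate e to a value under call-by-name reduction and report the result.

Derivation:
step 0: (let x = (let y = 0 in y) in (x - x))
step 1: [let@root] ((let y = 0 in y) - (let y = 0 in y))
step 2: [let@0] (0 - (let y = 0 in y))
step 3: [let@1] (0 - 0)
step 4: [delta@root] 0

Answer: 0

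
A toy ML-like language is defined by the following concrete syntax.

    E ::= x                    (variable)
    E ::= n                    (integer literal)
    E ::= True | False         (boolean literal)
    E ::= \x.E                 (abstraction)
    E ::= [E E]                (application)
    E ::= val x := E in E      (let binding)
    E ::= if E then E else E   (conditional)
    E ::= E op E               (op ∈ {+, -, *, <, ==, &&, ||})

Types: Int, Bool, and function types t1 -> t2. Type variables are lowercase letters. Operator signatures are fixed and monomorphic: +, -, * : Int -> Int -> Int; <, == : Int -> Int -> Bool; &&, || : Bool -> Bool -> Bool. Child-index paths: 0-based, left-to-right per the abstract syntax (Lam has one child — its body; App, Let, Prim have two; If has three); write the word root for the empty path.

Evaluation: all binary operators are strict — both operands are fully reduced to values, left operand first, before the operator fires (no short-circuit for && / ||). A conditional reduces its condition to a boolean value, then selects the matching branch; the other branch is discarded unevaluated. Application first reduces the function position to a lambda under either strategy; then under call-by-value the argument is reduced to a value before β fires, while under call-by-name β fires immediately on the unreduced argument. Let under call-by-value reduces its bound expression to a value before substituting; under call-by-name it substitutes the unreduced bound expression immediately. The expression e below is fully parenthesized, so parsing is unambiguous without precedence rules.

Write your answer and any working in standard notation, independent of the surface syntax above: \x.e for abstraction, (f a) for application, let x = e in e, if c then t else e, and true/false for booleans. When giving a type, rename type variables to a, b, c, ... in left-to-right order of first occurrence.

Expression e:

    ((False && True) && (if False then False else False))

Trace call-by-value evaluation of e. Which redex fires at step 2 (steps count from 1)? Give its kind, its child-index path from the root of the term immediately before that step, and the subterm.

Answer: if at 1 : (if false then false else false)

Derivation:
step 0: ((false && true) && (if false then false else false))
step 1: [delta@0] (false && (if false then false else false))
step 2: [if@1] (false && false)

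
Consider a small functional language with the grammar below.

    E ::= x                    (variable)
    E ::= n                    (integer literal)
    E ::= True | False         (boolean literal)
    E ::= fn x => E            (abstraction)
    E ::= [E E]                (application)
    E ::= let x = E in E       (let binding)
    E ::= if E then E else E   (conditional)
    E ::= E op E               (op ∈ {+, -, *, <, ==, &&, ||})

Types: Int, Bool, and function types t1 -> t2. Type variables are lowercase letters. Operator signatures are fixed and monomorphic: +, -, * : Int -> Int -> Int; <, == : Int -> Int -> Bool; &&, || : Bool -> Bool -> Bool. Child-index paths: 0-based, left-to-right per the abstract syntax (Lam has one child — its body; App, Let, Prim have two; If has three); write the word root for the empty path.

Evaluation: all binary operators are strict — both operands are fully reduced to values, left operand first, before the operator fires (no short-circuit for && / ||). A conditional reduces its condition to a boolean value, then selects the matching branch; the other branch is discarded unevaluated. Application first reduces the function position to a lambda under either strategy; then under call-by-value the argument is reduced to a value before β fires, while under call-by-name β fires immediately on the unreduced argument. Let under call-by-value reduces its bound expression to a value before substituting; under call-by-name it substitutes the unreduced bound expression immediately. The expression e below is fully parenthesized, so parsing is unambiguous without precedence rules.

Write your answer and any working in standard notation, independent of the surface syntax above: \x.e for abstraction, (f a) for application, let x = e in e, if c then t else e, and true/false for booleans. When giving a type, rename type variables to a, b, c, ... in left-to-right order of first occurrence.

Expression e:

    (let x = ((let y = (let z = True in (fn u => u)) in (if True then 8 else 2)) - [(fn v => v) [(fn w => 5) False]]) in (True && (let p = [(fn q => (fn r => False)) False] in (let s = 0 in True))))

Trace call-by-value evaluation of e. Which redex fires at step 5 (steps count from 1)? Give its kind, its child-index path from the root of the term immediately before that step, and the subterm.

Answer: beta at 0.1 : ((\v.v) 5)

Trace:
step 0: (let x = ((let y = (let z = true in (\u.u)) in (if true then 8 else 2)) - ((\v.v) ((\w.5) false))) in (true && (let p = ((\q.(\r.false)) false) in (let s = 0 in true))))
step 1: [let@0.0.0] (let x = ((let y = (\u.u) in (if true then 8 else 2)) - ((\v.v) ((\w.5) false))) in (true && (let p = ((\q.(\r.false)) false) in (let s = 0 in true))))
step 2: [let@0.0] (let x = ((if true then 8 else 2) - ((\v.v) ((\w.5) false))) in (true && (let p = ((\q.(\r.false)) false) in (let s = 0 in true))))
step 3: [if@0.0] (let x = (8 - ((\v.v) ((\w.5) false))) in (true && (let p = ((\q.(\r.false)) false) in (let s = 0 in true))))
step 4: [beta@0.1.1] (let x = (8 - ((\v.v) 5)) in (true && (let p = ((\q.(\r.false)) false) in (let s = 0 in true))))
step 5: [beta@0.1] (let x = (8 - 5) in (true && (let p = ((\q.(\r.false)) false) in (let s = 0 in true))))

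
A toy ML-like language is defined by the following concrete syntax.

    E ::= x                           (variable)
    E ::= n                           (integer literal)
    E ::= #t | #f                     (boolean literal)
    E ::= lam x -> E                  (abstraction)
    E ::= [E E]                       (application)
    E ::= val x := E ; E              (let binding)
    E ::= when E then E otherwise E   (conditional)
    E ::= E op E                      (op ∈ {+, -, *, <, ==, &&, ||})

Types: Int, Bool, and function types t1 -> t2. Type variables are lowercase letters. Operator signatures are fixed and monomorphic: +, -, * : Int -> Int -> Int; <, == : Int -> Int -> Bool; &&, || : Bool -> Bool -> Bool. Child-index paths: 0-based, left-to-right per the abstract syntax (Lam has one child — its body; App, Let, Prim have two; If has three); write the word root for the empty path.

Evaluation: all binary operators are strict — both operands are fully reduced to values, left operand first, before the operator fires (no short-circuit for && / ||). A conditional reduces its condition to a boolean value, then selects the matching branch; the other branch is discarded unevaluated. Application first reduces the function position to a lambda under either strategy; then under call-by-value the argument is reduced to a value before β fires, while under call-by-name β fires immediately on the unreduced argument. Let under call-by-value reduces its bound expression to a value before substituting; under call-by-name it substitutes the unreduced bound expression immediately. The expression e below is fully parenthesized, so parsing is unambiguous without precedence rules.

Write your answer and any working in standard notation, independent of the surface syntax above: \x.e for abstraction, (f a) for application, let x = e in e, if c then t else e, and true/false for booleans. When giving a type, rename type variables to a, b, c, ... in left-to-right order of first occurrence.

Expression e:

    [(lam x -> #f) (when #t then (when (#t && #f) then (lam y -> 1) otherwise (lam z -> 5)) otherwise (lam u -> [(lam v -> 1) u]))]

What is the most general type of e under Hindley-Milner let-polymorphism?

Trace:
\x._ : a -> Bool
  unify Bool ~ Bool
  unify Bool ~ Bool
  unify Bool ~ Bool
  unify Bool ~ Bool
\y._ : b -> Int
\z._ : c -> Int
  unify b -> Int ~ c -> Int
  unify b ~ c
  unify Int ~ Int
\v._ : e -> Int
u : d
  unify e -> Int ~ d -> f
  unify e ~ d
  unify Int ~ f
_ _ : Int
\u._ : d -> Int
  unify c -> Int ~ d -> Int
  unify c ~ d
  unify Int ~ Int
  unify a -> Bool ~ (d -> Int) -> g
  unify a ~ d -> Int
  unify Bool ~ g
_ _ : Bool

Answer: Bool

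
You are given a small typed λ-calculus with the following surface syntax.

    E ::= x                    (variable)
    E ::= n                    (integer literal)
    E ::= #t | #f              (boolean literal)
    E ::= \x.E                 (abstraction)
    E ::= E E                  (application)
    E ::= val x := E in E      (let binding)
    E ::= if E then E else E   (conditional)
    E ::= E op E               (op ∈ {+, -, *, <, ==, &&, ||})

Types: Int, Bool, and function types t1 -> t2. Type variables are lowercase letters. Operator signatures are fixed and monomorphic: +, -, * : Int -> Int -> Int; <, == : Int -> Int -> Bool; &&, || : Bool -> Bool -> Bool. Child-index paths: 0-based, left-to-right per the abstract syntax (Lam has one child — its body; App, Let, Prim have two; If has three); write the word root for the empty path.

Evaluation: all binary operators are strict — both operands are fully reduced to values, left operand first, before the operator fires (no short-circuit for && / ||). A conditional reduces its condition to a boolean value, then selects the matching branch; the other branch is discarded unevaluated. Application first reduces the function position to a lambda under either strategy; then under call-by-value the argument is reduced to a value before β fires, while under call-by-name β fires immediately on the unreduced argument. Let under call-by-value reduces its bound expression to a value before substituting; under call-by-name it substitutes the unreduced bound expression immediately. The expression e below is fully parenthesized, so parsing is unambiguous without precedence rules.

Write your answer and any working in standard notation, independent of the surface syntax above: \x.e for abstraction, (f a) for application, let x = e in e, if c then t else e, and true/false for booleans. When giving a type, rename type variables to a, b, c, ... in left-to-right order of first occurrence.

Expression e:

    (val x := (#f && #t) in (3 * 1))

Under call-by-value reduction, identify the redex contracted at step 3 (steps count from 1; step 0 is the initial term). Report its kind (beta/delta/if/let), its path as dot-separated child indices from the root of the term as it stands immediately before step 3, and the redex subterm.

Working:
step 0: (let x = (false && true) in (3 * 1))
step 1: [delta@0] (let x = false in (3 * 1))
step 2: [let@root] (3 * 1)
step 3: [delta@root] 3

Answer: delta at root : (3 * 1)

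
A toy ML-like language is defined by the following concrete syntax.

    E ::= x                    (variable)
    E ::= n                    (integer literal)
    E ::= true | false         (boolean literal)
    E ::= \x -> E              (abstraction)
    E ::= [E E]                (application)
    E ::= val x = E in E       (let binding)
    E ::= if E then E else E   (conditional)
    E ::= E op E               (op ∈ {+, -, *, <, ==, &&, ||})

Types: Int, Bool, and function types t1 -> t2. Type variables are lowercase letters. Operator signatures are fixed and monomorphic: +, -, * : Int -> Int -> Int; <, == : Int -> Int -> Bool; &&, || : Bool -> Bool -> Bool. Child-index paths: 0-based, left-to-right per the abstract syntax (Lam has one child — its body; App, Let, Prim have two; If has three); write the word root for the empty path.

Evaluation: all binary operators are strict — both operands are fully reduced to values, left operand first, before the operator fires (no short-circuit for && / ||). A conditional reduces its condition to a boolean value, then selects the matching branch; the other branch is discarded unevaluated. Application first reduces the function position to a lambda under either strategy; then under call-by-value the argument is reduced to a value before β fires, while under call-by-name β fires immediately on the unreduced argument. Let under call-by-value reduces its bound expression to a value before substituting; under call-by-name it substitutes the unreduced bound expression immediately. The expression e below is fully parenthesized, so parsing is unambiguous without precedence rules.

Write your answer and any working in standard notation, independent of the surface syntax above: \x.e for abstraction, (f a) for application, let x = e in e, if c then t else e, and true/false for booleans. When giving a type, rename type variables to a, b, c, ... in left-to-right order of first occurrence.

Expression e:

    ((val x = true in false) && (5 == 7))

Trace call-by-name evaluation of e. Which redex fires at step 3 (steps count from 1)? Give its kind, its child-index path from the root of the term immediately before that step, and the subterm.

Answer: delta at root : (false && false)

Trace:
step 0: ((let x = true in false) && (5 == 7))
step 1: [let@0] (false && (5 == 7))
step 2: [delta@1] (false && false)
step 3: [delta@root] false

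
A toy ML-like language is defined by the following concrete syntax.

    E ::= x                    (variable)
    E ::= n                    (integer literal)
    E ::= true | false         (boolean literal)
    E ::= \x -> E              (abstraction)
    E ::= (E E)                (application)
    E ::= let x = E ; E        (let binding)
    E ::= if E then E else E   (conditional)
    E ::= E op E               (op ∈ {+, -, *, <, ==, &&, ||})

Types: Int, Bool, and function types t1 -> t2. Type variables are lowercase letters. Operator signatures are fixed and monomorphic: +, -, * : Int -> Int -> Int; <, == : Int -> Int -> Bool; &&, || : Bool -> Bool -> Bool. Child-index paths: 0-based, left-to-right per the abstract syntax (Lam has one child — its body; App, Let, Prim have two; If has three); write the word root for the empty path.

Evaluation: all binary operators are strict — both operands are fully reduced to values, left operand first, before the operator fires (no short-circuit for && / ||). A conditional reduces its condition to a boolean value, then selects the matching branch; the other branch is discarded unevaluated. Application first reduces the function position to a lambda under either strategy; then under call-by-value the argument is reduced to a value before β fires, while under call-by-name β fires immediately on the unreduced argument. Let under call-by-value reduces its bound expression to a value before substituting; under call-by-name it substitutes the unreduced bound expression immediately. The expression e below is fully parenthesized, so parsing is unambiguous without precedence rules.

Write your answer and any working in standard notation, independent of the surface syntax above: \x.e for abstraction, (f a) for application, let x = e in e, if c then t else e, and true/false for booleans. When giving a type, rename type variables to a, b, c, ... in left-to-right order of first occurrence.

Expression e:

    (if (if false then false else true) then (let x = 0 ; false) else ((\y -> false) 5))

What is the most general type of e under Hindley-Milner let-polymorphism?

Answer: Bool

Trace:
  unify Bool ~ Bool
  unify Bool ~ Bool
  unify Bool ~ Bool
let x : Int
\y._ : a -> Bool
  unify a -> Bool ~ Int -> b
  unify a ~ Int
  unify Bool ~ b
_ _ : Bool
  unify Bool ~ Bool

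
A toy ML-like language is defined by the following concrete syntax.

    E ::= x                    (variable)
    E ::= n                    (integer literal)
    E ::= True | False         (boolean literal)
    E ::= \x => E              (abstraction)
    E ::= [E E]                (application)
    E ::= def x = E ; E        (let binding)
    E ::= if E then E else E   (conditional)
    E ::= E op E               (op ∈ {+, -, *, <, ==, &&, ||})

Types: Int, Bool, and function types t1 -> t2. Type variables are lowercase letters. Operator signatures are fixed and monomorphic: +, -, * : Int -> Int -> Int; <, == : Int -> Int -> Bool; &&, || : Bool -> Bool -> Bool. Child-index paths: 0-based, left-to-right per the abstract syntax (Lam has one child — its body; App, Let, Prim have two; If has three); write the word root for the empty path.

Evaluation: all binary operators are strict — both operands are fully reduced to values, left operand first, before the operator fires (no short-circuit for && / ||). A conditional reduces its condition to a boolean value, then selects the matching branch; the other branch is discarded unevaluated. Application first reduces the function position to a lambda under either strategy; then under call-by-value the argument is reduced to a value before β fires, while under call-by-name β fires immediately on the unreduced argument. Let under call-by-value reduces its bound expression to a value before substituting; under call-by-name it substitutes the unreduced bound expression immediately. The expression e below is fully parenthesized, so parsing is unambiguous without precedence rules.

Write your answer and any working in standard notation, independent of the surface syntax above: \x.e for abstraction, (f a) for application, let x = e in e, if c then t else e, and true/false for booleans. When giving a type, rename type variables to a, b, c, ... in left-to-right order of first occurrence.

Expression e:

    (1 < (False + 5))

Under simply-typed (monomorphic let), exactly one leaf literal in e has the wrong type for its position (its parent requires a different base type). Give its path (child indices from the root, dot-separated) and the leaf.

Answer: 1.0 : false

Trace:
  unify Int ~ Int
  unify Bool ~ Int
  FAIL: mismatch Bool ~ Int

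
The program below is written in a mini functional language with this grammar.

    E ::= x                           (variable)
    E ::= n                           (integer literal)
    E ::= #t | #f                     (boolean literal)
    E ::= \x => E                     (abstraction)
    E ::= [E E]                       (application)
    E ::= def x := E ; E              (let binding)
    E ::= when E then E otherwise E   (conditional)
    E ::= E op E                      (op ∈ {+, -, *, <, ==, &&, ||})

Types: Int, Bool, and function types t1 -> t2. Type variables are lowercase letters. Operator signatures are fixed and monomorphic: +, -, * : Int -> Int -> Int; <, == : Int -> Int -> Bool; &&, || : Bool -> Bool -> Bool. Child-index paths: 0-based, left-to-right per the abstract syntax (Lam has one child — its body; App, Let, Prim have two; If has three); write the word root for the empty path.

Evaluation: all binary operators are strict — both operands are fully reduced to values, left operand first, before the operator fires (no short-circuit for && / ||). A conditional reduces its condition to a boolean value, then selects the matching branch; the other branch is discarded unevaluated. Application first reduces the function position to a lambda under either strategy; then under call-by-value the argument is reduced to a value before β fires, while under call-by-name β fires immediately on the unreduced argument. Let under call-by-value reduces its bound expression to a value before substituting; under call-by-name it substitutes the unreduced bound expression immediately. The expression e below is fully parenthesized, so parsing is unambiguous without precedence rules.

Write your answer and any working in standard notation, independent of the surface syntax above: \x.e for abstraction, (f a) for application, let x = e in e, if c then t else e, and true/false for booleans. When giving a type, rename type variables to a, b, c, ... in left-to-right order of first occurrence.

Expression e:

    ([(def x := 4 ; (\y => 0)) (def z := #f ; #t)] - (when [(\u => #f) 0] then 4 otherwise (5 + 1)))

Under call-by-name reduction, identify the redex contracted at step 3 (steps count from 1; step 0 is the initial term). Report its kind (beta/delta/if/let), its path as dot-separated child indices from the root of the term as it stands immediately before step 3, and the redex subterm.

Derivation:
step 0: (((let x = 4 in (\y.0)) (let z = false in true)) - (if ((\u.false) 0) then 4 else (5 + 1)))
step 1: [let@0.0] (((\y.0) (let z = false in true)) - (if ((\u.false) 0) then 4 else (5 + 1)))
step 2: [beta@0] (0 - (if ((\u.false) 0) then 4 else (5 + 1)))
step 3: [beta@1.0] (0 - (if false then 4 else (5 + 1)))

Answer: beta at 1.0 : ((\u.false) 0)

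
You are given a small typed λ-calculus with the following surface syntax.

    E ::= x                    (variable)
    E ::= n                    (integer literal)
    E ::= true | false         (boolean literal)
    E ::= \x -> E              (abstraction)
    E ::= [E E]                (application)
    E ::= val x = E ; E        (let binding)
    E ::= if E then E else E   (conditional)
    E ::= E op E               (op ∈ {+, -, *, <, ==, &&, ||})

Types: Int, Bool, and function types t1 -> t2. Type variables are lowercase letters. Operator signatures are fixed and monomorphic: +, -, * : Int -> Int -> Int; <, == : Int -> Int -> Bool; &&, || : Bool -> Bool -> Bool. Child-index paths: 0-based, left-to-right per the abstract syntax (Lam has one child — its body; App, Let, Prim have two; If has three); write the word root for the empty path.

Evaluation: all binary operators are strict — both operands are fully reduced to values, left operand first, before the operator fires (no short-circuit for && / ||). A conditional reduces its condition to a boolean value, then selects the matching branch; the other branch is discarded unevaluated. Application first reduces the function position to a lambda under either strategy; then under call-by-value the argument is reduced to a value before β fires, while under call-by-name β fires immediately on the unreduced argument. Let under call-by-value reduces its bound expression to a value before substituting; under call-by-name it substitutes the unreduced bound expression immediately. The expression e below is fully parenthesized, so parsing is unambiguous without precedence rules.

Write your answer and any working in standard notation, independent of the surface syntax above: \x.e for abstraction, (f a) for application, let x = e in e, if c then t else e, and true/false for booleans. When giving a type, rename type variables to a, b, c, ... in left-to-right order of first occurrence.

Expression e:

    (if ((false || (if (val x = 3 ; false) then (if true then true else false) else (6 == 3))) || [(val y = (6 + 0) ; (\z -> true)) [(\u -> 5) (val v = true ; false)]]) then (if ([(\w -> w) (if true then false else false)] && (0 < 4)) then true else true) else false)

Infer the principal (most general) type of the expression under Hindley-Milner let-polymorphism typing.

Answer: Bool

Derivation:
  unify Bool ~ Bool
let x : Int
  unify Bool ~ Bool
  unify Bool ~ Bool
  unify Bool ~ Bool
  unify Int ~ Int
  unify Int ~ Int
  unify Bool ~ Bool
  unify Bool ~ Bool
  unify Bool ~ Bool
  unify Int ~ Int
  unify Int ~ Int
let y : Int
\z._ : a -> Bool
\u._ : b -> Int
let v : Bool
  unify b -> Int ~ Bool -> c
  unify b ~ Bool
  unify Int ~ c
_ _ : Int
  unify a -> Bool ~ Int -> d
  unify a ~ Int
  unify Bool ~ d
_ _ : Bool
  unify Bool ~ Bool
  unify Bool ~ Bool
w : e
\w._ : e -> e
  unify Bool ~ Bool
  unify Bool ~ Bool
  unify e -> e ~ Bool -> f
  unify e ~ Bool
  unify Bool ~ f
_ _ : Bool
  unify Bool ~ Bool
  unify Int ~ Int
  unify Int ~ Int
  unify Bool ~ Bool
  unify Bool ~ Bool
  unify Bool ~ Bool
  unify Bool ~ Bool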